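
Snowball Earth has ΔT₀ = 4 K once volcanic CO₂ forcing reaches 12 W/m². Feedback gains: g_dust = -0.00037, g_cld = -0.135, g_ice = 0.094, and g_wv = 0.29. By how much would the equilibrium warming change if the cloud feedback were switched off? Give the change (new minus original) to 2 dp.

Original: g = 0.24863, ΔT = 4/(1−0.24863) = 5.3236 K.
Without cloud: g' = 0.38363, ΔT' = 4/(1−0.38363) = 6.4896 K.
Change = 6.4896 − 5.3236 = 1.17 K.

1.17 K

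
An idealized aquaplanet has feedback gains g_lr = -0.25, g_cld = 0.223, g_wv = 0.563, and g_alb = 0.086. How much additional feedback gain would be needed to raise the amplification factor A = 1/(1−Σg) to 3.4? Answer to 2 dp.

0.08

Current total gain = 0.622.
Target gain for A = 3.4: g* = 1 − 1/3.4 = 0.7059.
Additional gain needed = 0.7059 − 0.622 = 0.08.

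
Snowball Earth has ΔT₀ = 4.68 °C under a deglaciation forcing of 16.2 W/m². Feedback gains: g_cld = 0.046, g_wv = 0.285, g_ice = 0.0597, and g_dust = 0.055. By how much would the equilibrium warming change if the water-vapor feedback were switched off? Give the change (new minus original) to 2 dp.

Original: g = 0.4457, ΔT = 4.68/(1−0.4457) = 8.4431 °C.
Without water-vapor: g' = 0.1607, ΔT' = 4.68/(1−0.1607) = 5.5761 °C.
Change = 5.5761 − 8.4431 = -2.87 °C.

-2.87 °C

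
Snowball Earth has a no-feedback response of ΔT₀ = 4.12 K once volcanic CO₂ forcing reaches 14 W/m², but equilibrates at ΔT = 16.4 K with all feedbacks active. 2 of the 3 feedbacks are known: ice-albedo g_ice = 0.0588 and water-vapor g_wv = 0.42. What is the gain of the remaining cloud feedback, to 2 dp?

Amplification A = ΔT/ΔT₀ = 16.4/4.12 = 3.981.
Total gain g = 1 − 1/A = 1 − 1/3.981 = 0.7488.
Known gains sum to 0.0588 + 0.42 = 0.4788.
g_cld = 0.7488 − 0.4788 = 0.27.

0.27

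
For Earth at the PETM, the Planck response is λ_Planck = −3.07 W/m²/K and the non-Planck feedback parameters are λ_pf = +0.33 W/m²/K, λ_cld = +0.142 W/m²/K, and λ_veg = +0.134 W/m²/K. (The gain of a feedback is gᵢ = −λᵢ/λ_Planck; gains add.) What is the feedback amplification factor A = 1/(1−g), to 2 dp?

1.25

Convert to gains: g_pf = 0.33/3.07 = 0.1075; g_cld = 0.142/3.07 = 0.04625; g_veg = 0.134/3.07 = 0.04365.
Total gain g = 0.1974.
A = 1/(1 − 0.1974) = 1.25.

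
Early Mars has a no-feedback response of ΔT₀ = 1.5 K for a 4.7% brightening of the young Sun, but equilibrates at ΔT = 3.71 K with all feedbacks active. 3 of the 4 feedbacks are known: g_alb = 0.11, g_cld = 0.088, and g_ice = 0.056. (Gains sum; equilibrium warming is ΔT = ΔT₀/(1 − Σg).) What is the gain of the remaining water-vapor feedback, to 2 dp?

0.34

Amplification A = ΔT/ΔT₀ = 3.71/1.5 = 2.473.
Total gain g = 1 − 1/A = 1 − 1/2.473 = 0.5956.
Known gains sum to 0.11 + 0.088 + 0.056 = 0.254.
g_wv = 0.5956 − 0.254 = 0.34.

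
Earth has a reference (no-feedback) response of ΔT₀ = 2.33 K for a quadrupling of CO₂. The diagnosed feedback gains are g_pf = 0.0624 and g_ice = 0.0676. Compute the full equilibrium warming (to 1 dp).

Total gain g = 0.0624 + 0.0676 = 0.13.
Amplification A = 1/(1 − 0.13) = 1.149.
ΔT = 2.33 × 1.149 = 2.7 K.

2.7 K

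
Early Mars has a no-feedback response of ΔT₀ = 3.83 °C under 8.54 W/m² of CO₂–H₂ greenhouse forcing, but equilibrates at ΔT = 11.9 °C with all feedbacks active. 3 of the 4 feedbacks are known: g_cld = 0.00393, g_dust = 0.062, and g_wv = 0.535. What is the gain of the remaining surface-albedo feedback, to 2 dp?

Amplification A = ΔT/ΔT₀ = 11.9/3.83 = 3.107.
Total gain g = 1 − 1/A = 1 − 1/3.107 = 0.6781.
Known gains sum to 0.00393 + 0.062 + 0.535 = 0.60093.
g_alb = 0.6781 − 0.60093 = 0.08.

0.08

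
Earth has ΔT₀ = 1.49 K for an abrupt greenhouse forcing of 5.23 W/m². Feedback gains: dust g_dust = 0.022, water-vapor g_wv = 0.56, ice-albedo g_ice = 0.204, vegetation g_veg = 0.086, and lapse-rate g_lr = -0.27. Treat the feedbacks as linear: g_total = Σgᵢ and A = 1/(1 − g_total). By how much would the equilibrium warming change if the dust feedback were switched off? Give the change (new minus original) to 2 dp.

Original: g = 0.602, ΔT = 1.49/(1−0.602) = 3.7437 K.
Without dust: g' = 0.58, ΔT' = 1.49/(1−0.58) = 3.5476 K.
Change = 3.5476 − 3.7437 = -0.20 K.

-0.20 K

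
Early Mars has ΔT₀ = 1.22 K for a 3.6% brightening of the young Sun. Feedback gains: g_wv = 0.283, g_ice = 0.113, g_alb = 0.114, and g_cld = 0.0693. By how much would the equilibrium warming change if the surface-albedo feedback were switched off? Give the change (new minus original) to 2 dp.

Original: g = 0.5793, ΔT = 1.22/(1−0.5793) = 2.8999 K.
Without surface-albedo: g' = 0.4653, ΔT' = 1.22/(1−0.4653) = 2.2817 K.
Change = 2.2817 − 2.8999 = -0.62 K.

-0.62 K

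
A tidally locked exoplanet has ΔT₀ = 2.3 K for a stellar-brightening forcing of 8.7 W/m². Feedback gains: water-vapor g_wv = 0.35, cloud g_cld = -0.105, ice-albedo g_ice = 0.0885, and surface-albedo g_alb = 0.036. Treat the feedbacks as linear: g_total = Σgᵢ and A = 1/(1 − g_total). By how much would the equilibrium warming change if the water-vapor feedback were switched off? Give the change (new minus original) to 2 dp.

-1.30 K

Original: g = 0.3695, ΔT = 2.3/(1−0.3695) = 3.6479 K.
Without water-vapor: g' = 0.0195, ΔT' = 2.3/(1−0.0195) = 2.3457 K.
Change = 2.3457 − 3.6479 = -1.30 K.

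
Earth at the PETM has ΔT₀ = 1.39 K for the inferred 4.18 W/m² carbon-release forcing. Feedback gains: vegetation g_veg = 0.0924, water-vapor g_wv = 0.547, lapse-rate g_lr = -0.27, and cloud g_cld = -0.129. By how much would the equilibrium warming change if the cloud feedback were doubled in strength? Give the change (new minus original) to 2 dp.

-0.27 K

Original: g = 0.2404, ΔT = 1.39/(1−0.2404) = 1.8299 K.
With doubled cloud: g' = 0.1114, ΔT' = 1.39/(1−0.1114) = 1.5643 K.
Change = 1.5643 − 1.8299 = -0.27 K.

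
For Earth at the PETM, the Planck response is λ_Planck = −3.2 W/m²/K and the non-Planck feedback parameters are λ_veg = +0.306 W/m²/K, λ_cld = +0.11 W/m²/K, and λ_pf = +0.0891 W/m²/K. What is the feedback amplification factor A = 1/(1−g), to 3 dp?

Convert to gains: g_veg = 0.306/3.2 = 0.09562; g_cld = 0.11/3.2 = 0.03437; g_pf = 0.0891/3.2 = 0.02784.
Total gain g = 0.15783.
A = 1/(1 − 0.15783) = 1.187.

1.187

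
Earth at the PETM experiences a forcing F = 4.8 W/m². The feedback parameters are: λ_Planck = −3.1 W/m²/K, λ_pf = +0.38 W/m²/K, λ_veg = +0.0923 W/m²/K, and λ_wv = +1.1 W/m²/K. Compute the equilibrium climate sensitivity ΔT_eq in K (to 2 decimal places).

3.14 K

Net feedback parameter λ = (−3.1) + (+0.38) + (+0.0923) + (+1.1) = -1.5277 W/m²/K.
ΔT = −F/λ = −4.8/(-1.5277) = 3.14 K.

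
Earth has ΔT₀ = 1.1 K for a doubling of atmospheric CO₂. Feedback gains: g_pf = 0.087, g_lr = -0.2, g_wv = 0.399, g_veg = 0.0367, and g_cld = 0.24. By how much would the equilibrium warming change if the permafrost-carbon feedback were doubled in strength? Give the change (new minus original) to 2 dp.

Original: g = 0.5627, ΔT = 1.1/(1−0.5627) = 2.5154 K.
With doubled permafrost-carbon: g' = 0.6497, ΔT' = 1.1/(1−0.6497) = 3.1402 K.
Change = 3.1402 − 2.5154 = 0.62 K.

0.62 K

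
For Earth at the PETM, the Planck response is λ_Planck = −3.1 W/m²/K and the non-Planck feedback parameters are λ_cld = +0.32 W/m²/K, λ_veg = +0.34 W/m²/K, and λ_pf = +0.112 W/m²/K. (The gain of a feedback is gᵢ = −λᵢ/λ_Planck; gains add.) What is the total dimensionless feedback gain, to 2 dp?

Convert to gains: g_cld = 0.32/3.1 = 0.1032; g_veg = 0.34/3.1 = 0.1097; g_pf = 0.112/3.1 = 0.03613.
Total gain g = 0.24903.

0.25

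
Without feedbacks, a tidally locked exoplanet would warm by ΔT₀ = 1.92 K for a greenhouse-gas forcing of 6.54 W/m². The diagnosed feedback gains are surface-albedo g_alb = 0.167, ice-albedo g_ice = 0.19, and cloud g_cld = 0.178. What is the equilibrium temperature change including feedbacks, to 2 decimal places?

Total gain g = 0.167 + 0.19 + 0.178 = 0.535.
Amplification A = 1/(1 − 0.535) = 2.151.
ΔT = 1.92 × 2.151 = 4.13 K.

4.13 K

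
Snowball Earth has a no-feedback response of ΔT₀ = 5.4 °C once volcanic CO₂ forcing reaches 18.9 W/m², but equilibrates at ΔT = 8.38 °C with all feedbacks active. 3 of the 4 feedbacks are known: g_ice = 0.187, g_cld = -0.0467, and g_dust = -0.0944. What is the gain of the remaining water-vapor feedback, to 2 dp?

Amplification A = ΔT/ΔT₀ = 8.38/5.4 = 1.552.
Total gain g = 1 − 1/A = 1 − 1/1.552 = 0.3557.
Known gains sum to 0.187 − 0.0467 − 0.0944 = 0.0459.
g_wv = 0.3557 − 0.0459 = 0.31.

0.31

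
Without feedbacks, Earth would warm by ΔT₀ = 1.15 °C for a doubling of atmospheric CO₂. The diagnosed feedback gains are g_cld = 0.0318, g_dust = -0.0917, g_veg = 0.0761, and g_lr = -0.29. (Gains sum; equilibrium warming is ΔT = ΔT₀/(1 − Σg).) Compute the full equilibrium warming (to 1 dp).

0.9 °C

Total gain g = 0.0318 − 0.0917 + 0.0761 − 0.29 = -0.2738.
Amplification A = 1/(1 + 0.2738) = 0.7851.
ΔT = 1.15 × 0.7851 = 0.9 °C.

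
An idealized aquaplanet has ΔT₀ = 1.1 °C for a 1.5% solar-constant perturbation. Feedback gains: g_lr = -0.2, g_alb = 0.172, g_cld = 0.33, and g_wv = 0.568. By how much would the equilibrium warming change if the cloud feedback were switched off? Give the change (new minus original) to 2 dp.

-6.07 °C

Original: g = 0.87, ΔT = 1.1/(1−0.87) = 8.4615 °C.
Without cloud: g' = 0.54, ΔT' = 1.1/(1−0.54) = 2.3913 °C.
Change = 2.3913 − 8.4615 = -6.07 °C.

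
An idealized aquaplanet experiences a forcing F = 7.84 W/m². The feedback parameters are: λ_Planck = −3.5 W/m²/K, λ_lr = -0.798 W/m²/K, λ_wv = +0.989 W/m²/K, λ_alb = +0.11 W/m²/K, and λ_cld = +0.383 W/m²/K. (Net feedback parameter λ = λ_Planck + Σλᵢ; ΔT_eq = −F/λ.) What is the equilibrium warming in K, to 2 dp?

Net feedback parameter λ = (−3.5) + (-0.798) + (+0.989) + (+0.11) + (+0.383) = -2.816 W/m²/K.
ΔT = −F/λ = −7.84/(-2.816) = 2.78 K.

2.78 K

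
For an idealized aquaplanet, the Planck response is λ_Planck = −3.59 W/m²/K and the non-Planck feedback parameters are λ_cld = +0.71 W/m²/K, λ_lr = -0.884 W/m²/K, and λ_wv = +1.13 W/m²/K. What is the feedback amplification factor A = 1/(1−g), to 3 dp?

1.363

Convert to gains: g_cld = 0.71/3.59 = 0.1978; g_lr = -0.884/3.59 = -0.2462; g_wv = 1.13/3.59 = 0.3148.
Total gain g = 0.2664.
A = 1/(1 − 0.2664) = 1.363.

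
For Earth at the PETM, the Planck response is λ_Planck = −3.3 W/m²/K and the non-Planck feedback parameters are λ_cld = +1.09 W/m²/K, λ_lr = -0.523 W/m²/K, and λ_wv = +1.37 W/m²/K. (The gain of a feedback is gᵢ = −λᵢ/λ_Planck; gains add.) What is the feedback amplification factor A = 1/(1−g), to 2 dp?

2.42

Convert to gains: g_cld = 1.09/3.3 = 0.3303; g_lr = -0.523/3.3 = -0.1585; g_wv = 1.37/3.3 = 0.4152.
Total gain g = 0.587.
A = 1/(1 − 0.587) = 2.42.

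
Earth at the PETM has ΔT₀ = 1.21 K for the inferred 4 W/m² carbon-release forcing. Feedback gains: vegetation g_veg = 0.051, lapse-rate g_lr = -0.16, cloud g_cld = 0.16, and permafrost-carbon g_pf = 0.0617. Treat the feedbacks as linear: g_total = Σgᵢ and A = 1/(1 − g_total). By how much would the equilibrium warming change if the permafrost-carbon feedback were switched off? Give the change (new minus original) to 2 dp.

Original: g = 0.1127, ΔT = 1.21/(1−0.1127) = 1.3637 K.
Without permafrost-carbon: g' = 0.051, ΔT' = 1.21/(1−0.051) = 1.2750 K.
Change = 1.2750 − 1.3637 = -0.09 K.

-0.09 K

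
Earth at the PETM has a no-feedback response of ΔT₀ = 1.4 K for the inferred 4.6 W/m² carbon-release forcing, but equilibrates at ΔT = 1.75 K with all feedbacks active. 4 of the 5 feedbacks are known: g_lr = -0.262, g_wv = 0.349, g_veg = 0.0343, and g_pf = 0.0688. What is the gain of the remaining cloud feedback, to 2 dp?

0.01

Amplification A = ΔT/ΔT₀ = 1.75/1.4 = 1.25.
Total gain g = 1 − 1/A = 1 − 1/1.25 = 0.2.
Known gains sum to -0.262 + 0.349 + 0.0343 + 0.0688 = 0.1901.
g_cld = 0.2 − 0.1901 = 0.01.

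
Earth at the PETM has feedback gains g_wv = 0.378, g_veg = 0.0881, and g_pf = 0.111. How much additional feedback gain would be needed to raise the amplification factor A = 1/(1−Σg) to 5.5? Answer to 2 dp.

Current total gain = 0.5771.
Target gain for A = 5.5: g* = 1 − 1/5.5 = 0.8182.
Additional gain needed = 0.8182 − 0.5771 = 0.24.

0.24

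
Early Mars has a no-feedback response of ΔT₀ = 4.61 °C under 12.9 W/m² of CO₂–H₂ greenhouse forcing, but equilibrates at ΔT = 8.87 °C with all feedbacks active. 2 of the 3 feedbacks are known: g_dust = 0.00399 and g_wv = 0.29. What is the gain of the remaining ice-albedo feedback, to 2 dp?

Amplification A = ΔT/ΔT₀ = 8.87/4.61 = 1.924.
Total gain g = 1 − 1/A = 1 − 1/1.924 = 0.4802.
Known gains sum to 0.00399 + 0.29 = 0.29399.
g_ice = 0.4802 − 0.29399 = 0.19.

0.19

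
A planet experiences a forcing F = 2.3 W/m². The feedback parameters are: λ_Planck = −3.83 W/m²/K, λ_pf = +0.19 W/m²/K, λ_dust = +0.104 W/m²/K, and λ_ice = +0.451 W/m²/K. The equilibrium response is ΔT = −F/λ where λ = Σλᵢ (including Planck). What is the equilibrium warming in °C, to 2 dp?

Net feedback parameter λ = (−3.83) + (+0.19) + (+0.104) + (+0.451) = -3.085 W/m²/K.
ΔT = −F/λ = −2.3/(-3.085) = 0.75 °C.

0.75 °C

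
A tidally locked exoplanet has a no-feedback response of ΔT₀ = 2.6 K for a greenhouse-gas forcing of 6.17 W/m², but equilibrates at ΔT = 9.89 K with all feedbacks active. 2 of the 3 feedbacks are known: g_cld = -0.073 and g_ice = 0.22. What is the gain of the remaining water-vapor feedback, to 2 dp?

Amplification A = ΔT/ΔT₀ = 9.89/2.6 = 3.804.
Total gain g = 1 − 1/A = 1 − 1/3.804 = 0.7371.
Known gains sum to -0.073 + 0.22 = 0.147.
g_wv = 0.7371 − 0.147 = 0.59.

0.59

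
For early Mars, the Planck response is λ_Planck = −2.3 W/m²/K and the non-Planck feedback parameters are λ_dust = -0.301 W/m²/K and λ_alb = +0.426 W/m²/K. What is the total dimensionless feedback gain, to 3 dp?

Convert to gains: g_dust = -0.301/2.3 = -0.1309; g_alb = 0.426/2.3 = 0.1852.
Total gain g = 0.0543.

0.054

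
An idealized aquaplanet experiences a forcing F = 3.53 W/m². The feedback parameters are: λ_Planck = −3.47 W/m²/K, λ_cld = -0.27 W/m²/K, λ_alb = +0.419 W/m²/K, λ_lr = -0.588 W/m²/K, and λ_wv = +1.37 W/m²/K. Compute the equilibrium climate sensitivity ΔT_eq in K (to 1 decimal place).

Net feedback parameter λ = (−3.47) + (-0.27) + (+0.419) + (-0.588) + (+1.37) = -2.539 W/m²/K.
ΔT = −F/λ = −3.53/(-2.539) = 1.4 K.

1.4 K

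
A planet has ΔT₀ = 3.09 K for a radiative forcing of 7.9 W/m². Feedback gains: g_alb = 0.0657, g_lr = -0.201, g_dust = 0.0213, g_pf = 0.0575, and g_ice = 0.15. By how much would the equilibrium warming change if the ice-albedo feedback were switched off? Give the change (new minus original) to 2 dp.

-0.48 K

Original: g = 0.0935, ΔT = 3.09/(1−0.0935) = 3.4087 K.
Without ice-albedo: g' = -0.0565, ΔT' = 3.09/(1+0.0565) = 2.9248 K.
Change = 2.9248 − 3.4087 = -0.48 K.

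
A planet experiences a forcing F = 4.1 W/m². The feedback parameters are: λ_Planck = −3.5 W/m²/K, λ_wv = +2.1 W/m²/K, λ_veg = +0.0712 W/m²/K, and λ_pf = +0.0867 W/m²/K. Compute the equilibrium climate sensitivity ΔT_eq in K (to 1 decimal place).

Net feedback parameter λ = (−3.5) + (+2.1) + (+0.0712) + (+0.0867) = -1.2421 W/m²/K.
ΔT = −F/λ = −4.1/(-1.2421) = 3.3 K.

3.3 K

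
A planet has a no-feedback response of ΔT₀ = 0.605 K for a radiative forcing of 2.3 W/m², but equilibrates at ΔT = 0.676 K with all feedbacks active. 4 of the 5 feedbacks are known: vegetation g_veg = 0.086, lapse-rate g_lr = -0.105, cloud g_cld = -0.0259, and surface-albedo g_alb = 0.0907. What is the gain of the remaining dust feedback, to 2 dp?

Amplification A = ΔT/ΔT₀ = 0.676/0.605 = 1.117.
Total gain g = 1 − 1/A = 1 − 1/1.117 = 0.1047.
Known gains sum to 0.086 − 0.105 − 0.0259 + 0.0907 = 0.0458.
g_dust = 0.1047 − 0.0458 = 0.06.

0.06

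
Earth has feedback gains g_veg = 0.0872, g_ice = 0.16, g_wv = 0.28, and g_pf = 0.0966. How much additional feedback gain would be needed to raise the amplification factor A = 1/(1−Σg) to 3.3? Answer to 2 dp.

Current total gain = 0.6238.
Target gain for A = 3.3: g* = 1 − 1/3.3 = 0.697.
Additional gain needed = 0.697 − 0.6238 = 0.07.

0.07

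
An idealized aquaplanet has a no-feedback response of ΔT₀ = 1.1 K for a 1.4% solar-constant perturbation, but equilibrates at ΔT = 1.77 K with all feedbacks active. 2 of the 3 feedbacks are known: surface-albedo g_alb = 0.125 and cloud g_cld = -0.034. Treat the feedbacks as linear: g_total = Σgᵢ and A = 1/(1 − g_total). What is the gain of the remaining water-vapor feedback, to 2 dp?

Amplification A = ΔT/ΔT₀ = 1.77/1.1 = 1.609.
Total gain g = 1 − 1/A = 1 − 1/1.609 = 0.3785.
Known gains sum to 0.125 − 0.034 = 0.091.
g_wv = 0.3785 − 0.091 = 0.29.

0.29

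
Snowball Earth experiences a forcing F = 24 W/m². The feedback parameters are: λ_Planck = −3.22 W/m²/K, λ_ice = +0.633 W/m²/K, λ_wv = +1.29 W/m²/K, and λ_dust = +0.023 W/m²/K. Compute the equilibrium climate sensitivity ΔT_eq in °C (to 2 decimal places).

Net feedback parameter λ = (−3.22) + (+0.633) + (+1.29) + (+0.023) = -1.274 W/m²/K.
ΔT = −F/λ = −24/(-1.274) = 18.84 °C.

18.84 °C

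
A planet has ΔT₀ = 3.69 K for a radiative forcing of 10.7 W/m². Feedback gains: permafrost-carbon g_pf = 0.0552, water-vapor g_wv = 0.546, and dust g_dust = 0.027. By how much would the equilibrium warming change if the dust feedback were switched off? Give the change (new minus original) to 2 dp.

-0.67 K

Original: g = 0.6282, ΔT = 3.69/(1−0.6282) = 9.9247 K.
Without dust: g' = 0.6012, ΔT' = 3.69/(1−0.6012) = 9.2528 K.
Change = 9.2528 − 9.9247 = -0.67 K.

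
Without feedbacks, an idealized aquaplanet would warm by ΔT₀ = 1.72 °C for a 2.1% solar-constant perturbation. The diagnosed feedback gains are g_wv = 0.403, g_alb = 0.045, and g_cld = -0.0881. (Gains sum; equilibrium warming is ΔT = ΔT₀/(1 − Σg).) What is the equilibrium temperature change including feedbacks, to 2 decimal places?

Total gain g = 0.403 + 0.045 − 0.0881 = 0.3599.
Amplification A = 1/(1 − 0.3599) = 1.562.
ΔT = 1.72 × 1.562 = 2.69 °C.

2.69 °C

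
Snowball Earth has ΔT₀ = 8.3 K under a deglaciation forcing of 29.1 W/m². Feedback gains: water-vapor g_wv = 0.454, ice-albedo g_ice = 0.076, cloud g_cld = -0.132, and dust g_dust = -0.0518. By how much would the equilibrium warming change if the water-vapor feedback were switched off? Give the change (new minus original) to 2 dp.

-5.20 K

Original: g = 0.3462, ΔT = 8.3/(1−0.3462) = 12.6950 K.
Without water-vapor: g' = -0.1078, ΔT' = 8.3/(1+0.1078) = 7.4923 K.
Change = 7.4923 − 12.6950 = -5.20 K.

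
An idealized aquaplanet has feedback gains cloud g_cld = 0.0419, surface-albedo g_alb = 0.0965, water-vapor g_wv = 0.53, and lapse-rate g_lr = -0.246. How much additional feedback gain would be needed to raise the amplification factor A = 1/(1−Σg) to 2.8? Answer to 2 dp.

0.22

Current total gain = 0.4224.
Target gain for A = 2.8: g* = 1 − 1/2.8 = 0.6429.
Additional gain needed = 0.6429 − 0.4224 = 0.22.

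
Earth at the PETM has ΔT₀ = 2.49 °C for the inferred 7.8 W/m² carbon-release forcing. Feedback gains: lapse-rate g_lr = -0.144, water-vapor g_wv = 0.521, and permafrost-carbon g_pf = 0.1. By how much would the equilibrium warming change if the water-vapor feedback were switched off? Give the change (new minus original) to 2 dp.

-2.38 °C

Original: g = 0.477, ΔT = 2.49/(1−0.477) = 4.7610 °C.
Without water-vapor: g' = -0.044, ΔT' = 2.49/(1+0.044) = 2.3851 °C.
Change = 2.3851 − 4.7610 = -2.38 °C.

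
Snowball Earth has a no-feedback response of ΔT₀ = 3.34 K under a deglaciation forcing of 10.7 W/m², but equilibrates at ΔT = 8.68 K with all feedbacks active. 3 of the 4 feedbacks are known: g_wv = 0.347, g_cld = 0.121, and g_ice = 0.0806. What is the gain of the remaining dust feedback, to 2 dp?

Amplification A = ΔT/ΔT₀ = 8.68/3.34 = 2.599.
Total gain g = 1 − 1/A = 1 − 1/2.599 = 0.6152.
Known gains sum to 0.347 + 0.121 + 0.0806 = 0.5486.
g_dust = 0.6152 − 0.5486 = 0.07.

0.07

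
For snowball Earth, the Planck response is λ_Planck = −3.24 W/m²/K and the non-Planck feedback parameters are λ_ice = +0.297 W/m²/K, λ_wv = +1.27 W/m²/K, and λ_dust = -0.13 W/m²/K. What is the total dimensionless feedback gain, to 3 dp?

Convert to gains: g_ice = 0.297/3.24 = 0.09167; g_wv = 1.27/3.24 = 0.392; g_dust = -0.13/3.24 = -0.04012.
Total gain g = 0.44355.

0.444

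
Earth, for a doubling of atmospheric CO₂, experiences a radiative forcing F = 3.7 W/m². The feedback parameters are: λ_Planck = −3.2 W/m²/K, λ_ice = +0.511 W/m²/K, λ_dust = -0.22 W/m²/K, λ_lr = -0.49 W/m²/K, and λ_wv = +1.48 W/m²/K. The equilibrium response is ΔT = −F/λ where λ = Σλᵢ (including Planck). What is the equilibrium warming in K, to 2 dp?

Net feedback parameter λ = (−3.2) + (+0.511) + (-0.22) + (-0.49) + (+1.48) = -1.919 W/m²/K.
ΔT = −F/λ = −3.7/(-1.919) = 1.93 K.

1.93 K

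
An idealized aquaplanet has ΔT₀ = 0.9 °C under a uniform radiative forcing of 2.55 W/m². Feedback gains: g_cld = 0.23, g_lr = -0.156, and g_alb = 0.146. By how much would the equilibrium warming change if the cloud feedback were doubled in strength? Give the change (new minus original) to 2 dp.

Original: g = 0.22, ΔT = 0.9/(1−0.22) = 1.1538 °C.
With doubled cloud: g' = 0.45, ΔT' = 0.9/(1−0.45) = 1.6364 °C.
Change = 1.6364 − 1.1538 = 0.48 °C.

0.48 °C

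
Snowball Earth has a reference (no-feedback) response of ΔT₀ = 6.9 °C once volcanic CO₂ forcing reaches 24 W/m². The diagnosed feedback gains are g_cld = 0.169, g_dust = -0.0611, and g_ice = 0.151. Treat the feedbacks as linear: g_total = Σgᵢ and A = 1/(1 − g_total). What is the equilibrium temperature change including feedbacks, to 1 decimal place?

Total gain g = 0.169 − 0.0611 + 0.151 = 0.2589.
Amplification A = 1/(1 − 0.2589) = 1.349.
ΔT = 6.9 × 1.349 = 9.3 °C.

9.3 °C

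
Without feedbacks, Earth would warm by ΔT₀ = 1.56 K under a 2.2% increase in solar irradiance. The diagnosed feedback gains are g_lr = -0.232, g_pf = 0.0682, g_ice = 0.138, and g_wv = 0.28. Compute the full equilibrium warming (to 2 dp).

Total gain g = -0.232 + 0.0682 + 0.138 + 0.28 = 0.2542.
Amplification A = 1/(1 − 0.2542) = 1.341.
ΔT = 1.56 × 1.341 = 2.09 K.

2.09 K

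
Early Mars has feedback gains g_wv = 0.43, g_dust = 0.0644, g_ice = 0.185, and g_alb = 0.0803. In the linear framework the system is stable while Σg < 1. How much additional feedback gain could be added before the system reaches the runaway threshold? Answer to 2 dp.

0.24

Current total gain = 0.43 + 0.0644 + 0.185 + 0.0803 = 0.7597.
Margin to runaway = 1 − 0.7597 = 0.24.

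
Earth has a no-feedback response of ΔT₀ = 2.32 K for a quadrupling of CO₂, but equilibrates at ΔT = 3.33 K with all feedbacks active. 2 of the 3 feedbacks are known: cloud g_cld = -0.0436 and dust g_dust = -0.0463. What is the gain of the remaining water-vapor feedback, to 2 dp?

Amplification A = ΔT/ΔT₀ = 3.33/2.32 = 1.435.
Total gain g = 1 − 1/A = 1 − 1/1.435 = 0.3031.
Known gains sum to -0.0436 − 0.0463 = -0.0899.
g_wv = 0.3031 + 0.0899 = 0.39.

0.39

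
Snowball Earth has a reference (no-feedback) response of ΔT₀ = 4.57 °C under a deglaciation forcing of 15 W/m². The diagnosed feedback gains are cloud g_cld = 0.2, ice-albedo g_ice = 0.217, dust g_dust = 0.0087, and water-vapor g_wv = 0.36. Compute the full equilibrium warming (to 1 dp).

Total gain g = 0.2 + 0.217 + 0.0087 + 0.36 = 0.7857.
Amplification A = 1/(1 − 0.7857) = 4.666.
ΔT = 4.57 × 4.666 = 21.3 °C.

21.3 °C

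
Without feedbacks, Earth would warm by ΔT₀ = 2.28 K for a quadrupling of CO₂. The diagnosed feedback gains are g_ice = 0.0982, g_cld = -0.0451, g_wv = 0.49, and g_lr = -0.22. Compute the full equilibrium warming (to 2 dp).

Total gain g = 0.0982 − 0.0451 + 0.49 − 0.22 = 0.3231.
Amplification A = 1/(1 − 0.3231) = 1.477.
ΔT = 2.28 × 1.477 = 3.37 K.

3.37 K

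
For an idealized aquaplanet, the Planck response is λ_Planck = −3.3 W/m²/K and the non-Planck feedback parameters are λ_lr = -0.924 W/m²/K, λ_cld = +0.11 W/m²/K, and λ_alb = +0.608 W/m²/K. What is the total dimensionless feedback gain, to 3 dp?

-0.062

Convert to gains: g_lr = -0.924/3.3 = -0.28; g_cld = 0.11/3.3 = 0.03333; g_alb = 0.608/3.3 = 0.1842.
Total gain g = -0.06247.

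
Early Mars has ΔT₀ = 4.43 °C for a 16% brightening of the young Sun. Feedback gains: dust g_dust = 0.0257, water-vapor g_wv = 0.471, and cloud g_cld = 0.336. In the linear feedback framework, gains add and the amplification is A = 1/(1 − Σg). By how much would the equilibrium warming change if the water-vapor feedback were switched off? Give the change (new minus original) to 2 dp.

Original: g = 0.8327, ΔT = 4.43/(1−0.8327) = 26.4794 °C.
Without water-vapor: g' = 0.3617, ΔT' = 4.43/(1−0.3617) = 6.9403 °C.
Change = 6.9403 − 26.4794 = -19.54 °C.

-19.54 °C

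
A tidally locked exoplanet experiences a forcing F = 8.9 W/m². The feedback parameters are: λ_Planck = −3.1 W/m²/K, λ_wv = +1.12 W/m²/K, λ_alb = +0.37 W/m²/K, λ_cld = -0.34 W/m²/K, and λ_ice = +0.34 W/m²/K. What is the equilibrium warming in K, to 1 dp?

5.5 K

Net feedback parameter λ = (−3.1) + (+1.12) + (+0.37) + (-0.34) + (+0.34) = -1.61 W/m²/K.
ΔT = −F/λ = −8.9/(-1.61) = 5.5 K.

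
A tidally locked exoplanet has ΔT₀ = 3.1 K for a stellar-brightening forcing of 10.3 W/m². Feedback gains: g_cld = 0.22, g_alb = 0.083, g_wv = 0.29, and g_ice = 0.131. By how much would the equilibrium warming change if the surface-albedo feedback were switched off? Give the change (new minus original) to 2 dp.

-2.60 K

Original: g = 0.724, ΔT = 3.1/(1−0.724) = 11.2319 K.
Without surface-albedo: g' = 0.641, ΔT' = 3.1/(1−0.641) = 8.6351 K.
Change = 8.6351 − 11.2319 = -2.60 K.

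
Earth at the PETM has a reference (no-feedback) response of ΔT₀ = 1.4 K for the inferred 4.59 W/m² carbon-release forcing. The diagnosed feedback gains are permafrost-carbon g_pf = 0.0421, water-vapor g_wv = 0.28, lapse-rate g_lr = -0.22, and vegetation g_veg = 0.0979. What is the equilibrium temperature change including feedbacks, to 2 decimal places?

1.75 K

Total gain g = 0.0421 + 0.28 − 0.22 + 0.0979 = 0.2.
Amplification A = 1/(1 − 0.2) = 1.25.
ΔT = 1.4 × 1.25 = 1.75 K.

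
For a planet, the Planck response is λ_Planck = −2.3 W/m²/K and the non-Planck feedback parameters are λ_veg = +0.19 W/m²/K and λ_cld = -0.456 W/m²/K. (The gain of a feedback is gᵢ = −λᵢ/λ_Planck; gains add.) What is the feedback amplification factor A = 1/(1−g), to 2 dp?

0.90

Convert to gains: g_veg = 0.19/2.3 = 0.08261; g_cld = -0.456/2.3 = -0.1983.
Total gain g = -0.11569.
A = 1/(1 + 0.11569) = 0.90.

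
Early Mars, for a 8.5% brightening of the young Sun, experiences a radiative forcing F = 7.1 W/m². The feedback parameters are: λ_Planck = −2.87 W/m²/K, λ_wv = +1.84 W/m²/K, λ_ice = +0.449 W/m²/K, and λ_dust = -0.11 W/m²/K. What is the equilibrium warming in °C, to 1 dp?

10.3 °C

Net feedback parameter λ = (−2.87) + (+1.84) + (+0.449) + (-0.11) = -0.691 W/m²/K.
ΔT = −F/λ = −7.1/(-0.691) = 10.3 °C.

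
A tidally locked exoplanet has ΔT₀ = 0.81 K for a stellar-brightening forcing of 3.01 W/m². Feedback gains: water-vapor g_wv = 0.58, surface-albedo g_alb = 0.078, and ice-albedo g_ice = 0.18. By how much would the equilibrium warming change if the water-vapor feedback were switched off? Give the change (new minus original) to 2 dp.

-3.91 K

Original: g = 0.838, ΔT = 0.81/(1−0.838) = 5.0000 K.
Without water-vapor: g' = 0.258, ΔT' = 0.81/(1−0.258) = 1.0916 K.
Change = 1.0916 − 5.0000 = -3.91 K.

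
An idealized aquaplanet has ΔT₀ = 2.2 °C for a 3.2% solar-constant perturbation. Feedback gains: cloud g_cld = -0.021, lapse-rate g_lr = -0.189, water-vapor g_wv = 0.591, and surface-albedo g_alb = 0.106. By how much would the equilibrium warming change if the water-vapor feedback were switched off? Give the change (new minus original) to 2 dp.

Original: g = 0.487, ΔT = 2.2/(1−0.487) = 4.2885 °C.
Without water-vapor: g' = -0.104, ΔT' = 2.2/(1+0.104) = 1.9928 °C.
Change = 1.9928 − 4.2885 = -2.30 °C.

-2.30 °C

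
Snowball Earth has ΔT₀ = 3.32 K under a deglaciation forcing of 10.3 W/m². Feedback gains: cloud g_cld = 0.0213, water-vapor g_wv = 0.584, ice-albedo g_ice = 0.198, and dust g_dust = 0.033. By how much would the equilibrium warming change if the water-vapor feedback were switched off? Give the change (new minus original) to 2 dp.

-15.84 K

Original: g = 0.8363, ΔT = 3.32/(1−0.8363) = 20.2810 K.
Without water-vapor: g' = 0.2523, ΔT' = 3.32/(1−0.2523) = 4.4403 K.
Change = 4.4403 − 20.2810 = -15.84 K.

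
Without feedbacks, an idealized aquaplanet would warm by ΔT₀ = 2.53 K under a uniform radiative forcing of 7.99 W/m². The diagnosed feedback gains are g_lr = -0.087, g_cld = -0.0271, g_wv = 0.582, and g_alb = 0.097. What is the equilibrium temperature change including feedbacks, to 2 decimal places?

Total gain g = -0.087 − 0.0271 + 0.582 + 0.097 = 0.5649.
Amplification A = 1/(1 − 0.5649) = 2.298.
ΔT = 2.53 × 2.298 = 5.81 K.

5.81 K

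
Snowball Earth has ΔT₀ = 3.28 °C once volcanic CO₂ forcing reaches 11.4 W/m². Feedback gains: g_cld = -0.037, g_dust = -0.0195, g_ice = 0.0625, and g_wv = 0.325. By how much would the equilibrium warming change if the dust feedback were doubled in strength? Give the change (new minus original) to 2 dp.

-0.14 °C

Original: g = 0.331, ΔT = 3.28/(1−0.331) = 4.9028 °C.
With doubled dust: g' = 0.3115, ΔT' = 3.28/(1−0.3115) = 4.7640 °C.
Change = 4.7640 − 4.9028 = -0.14 °C.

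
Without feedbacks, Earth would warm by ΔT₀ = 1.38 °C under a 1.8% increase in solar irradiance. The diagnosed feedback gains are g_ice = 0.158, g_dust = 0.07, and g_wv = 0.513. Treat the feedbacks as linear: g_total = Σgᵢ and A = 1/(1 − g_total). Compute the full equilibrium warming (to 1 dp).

5.3 °C

Total gain g = 0.158 + 0.07 + 0.513 = 0.741.
Amplification A = 1/(1 − 0.741) = 3.861.
ΔT = 1.38 × 3.861 = 5.3 °C.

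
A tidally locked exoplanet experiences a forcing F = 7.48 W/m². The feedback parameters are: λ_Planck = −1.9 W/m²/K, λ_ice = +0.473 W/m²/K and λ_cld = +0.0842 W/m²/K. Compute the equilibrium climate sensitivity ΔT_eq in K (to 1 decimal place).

5.6 K

Net feedback parameter λ = (−1.9) + (+0.473) + (+0.0842) = -1.3428 W/m²/K.
ΔT = −F/λ = −7.48/(-1.3428) = 5.6 K.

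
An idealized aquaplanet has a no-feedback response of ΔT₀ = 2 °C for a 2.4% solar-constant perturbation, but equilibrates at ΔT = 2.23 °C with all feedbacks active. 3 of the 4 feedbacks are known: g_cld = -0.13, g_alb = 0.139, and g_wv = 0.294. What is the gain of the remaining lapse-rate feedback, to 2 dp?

-0.20

Amplification A = ΔT/ΔT₀ = 2.23/2 = 1.115.
Total gain g = 1 − 1/A = 1 − 1/1.115 = 0.1031.
Known gains sum to -0.13 + 0.139 + 0.294 = 0.303.
g_lr = 0.1031 − 0.303 = -0.20.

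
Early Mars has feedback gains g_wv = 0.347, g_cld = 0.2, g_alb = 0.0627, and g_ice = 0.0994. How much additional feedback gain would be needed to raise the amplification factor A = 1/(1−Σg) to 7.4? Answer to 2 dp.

Current total gain = 0.7091.
Target gain for A = 7.4: g* = 1 − 1/7.4 = 0.8649.
Additional gain needed = 0.8649 − 0.7091 = 0.16.

0.16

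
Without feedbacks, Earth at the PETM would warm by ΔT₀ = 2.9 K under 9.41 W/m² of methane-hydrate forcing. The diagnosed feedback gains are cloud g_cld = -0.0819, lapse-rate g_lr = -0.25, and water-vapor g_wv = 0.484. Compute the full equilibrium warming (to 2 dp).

Total gain g = -0.0819 − 0.25 + 0.484 = 0.1521.
Amplification A = 1/(1 − 0.1521) = 1.179.
ΔT = 2.9 × 1.179 = 3.42 K.

3.42 K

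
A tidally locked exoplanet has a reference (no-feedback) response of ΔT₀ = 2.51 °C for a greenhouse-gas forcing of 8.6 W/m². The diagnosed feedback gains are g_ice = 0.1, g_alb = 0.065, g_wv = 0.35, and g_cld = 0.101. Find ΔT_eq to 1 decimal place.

Total gain g = 0.1 + 0.065 + 0.35 + 0.101 = 0.616.
Amplification A = 1/(1 − 0.616) = 2.604.
ΔT = 2.51 × 2.604 = 6.5 °C.

6.5 °C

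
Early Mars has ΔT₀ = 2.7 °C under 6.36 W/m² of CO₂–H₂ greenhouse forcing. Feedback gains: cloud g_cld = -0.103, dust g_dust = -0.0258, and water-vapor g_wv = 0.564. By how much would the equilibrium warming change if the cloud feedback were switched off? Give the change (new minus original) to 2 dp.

Original: g = 0.4352, ΔT = 2.7/(1−0.4352) = 4.7805 °C.
Without cloud: g' = 0.5382, ΔT' = 2.7/(1−0.5382) = 5.8467 °C.
Change = 5.8467 − 4.7805 = 1.07 °C.

1.07 °C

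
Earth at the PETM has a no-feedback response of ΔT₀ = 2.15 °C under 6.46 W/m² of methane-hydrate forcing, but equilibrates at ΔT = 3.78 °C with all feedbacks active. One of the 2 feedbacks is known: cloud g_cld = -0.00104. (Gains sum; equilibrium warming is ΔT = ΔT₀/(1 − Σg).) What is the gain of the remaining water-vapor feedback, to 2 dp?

Amplification A = ΔT/ΔT₀ = 3.78/2.15 = 1.758.
Total gain g = 1 − 1/A = 1 − 1/1.758 = 0.4312.
The known gain is -0.00104.
g_wv = 0.4312 + 0.00104 = 0.43.

0.43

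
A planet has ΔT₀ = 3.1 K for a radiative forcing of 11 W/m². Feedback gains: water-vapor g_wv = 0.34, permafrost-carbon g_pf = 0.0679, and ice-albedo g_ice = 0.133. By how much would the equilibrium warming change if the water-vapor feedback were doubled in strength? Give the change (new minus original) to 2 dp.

Original: g = 0.5409, ΔT = 3.1/(1−0.5409) = 6.7523 K.
With doubled water-vapor: g' = 0.8809, ΔT' = 3.1/(1−0.8809) = 26.0285 K.
Change = 26.0285 − 6.7523 = 19.28 K.

19.28 K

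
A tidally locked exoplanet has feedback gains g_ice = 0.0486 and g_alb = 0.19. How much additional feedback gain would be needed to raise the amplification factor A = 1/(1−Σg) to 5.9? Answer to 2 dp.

Current total gain = 0.2386.
Target gain for A = 5.9: g* = 1 − 1/5.9 = 0.8305.
Additional gain needed = 0.8305 − 0.2386 = 0.59.

0.59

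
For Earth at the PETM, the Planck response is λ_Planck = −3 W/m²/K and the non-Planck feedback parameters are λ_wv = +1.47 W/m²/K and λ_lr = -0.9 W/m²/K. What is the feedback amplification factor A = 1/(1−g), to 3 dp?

Convert to gains: g_wv = 1.47/3 = 0.49; g_lr = -0.9/3 = -0.3.
Total gain g = 0.19.
A = 1/(1 − 0.19) = 1.235.

1.235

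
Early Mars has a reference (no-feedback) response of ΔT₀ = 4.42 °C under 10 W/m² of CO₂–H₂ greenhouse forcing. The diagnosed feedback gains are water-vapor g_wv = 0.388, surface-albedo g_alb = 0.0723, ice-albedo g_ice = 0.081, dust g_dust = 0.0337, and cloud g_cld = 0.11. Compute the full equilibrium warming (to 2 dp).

Total gain g = 0.388 + 0.0723 + 0.081 + 0.0337 + 0.11 = 0.685.
Amplification A = 1/(1 − 0.685) = 3.175.
ΔT = 4.42 × 3.175 = 14.03 °C.

14.03 °C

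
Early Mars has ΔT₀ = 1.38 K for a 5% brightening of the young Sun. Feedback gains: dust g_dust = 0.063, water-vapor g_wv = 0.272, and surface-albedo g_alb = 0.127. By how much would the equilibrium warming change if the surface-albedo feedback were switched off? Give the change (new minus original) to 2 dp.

-0.49 K

Original: g = 0.462, ΔT = 1.38/(1−0.462) = 2.5651 K.
Without surface-albedo: g' = 0.335, ΔT' = 1.38/(1−0.335) = 2.0752 K.
Change = 2.0752 − 2.5651 = -0.49 K.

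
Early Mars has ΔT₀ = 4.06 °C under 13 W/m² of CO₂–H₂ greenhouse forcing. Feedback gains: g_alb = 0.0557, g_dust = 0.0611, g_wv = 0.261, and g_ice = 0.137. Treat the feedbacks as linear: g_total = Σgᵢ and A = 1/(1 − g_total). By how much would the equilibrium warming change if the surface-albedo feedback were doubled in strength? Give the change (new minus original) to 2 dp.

Original: g = 0.5148, ΔT = 4.06/(1−0.5148) = 8.3677 °C.
With doubled surface-albedo: g' = 0.5705, ΔT' = 4.06/(1−0.5705) = 9.4529 °C.
Change = 9.4529 − 8.3677 = 1.09 °C.

1.09 °C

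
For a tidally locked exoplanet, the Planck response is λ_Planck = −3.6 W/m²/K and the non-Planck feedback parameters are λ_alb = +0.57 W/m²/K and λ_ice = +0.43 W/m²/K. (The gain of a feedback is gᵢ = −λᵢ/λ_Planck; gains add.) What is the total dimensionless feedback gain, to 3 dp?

0.278

Convert to gains: g_alb = 0.57/3.6 = 0.1583; g_ice = 0.43/3.6 = 0.1194.
Total gain g = 0.2777.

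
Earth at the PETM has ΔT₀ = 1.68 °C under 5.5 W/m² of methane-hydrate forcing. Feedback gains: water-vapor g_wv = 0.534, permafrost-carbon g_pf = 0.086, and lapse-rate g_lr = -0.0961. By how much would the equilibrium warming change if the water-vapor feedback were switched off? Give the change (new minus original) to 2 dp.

-1.87 °C

Original: g = 0.5239, ΔT = 1.68/(1−0.5239) = 3.5287 °C.
Without water-vapor: g' = -0.0101, ΔT' = 1.68/(1+0.0101) = 1.6632 °C.
Change = 1.6632 − 3.5287 = -1.87 °C.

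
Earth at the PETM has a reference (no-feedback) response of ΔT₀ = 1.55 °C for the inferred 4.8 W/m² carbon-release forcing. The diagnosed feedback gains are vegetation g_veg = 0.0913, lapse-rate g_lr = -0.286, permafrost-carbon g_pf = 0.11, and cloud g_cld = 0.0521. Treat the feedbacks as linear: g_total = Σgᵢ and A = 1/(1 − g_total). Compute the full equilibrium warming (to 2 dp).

Total gain g = 0.0913 − 0.286 + 0.11 + 0.0521 = -0.0326.
Amplification A = 1/(1 + 0.0326) = 0.9684.
ΔT = 1.55 × 0.9684 = 1.50 °C.

1.50 °C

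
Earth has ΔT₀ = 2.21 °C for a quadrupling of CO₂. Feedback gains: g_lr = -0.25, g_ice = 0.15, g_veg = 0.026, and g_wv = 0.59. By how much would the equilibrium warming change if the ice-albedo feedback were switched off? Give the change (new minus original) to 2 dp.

Original: g = 0.516, ΔT = 2.21/(1−0.516) = 4.5661 °C.
Without ice-albedo: g' = 0.366, ΔT' = 2.21/(1−0.366) = 3.4858 °C.
Change = 3.4858 − 4.5661 = -1.08 °C.

-1.08 °C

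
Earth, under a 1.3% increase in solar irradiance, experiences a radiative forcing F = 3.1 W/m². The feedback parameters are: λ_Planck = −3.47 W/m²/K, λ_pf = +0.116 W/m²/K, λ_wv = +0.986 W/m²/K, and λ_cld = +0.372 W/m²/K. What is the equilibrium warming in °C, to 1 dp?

Net feedback parameter λ = (−3.47) + (+0.116) + (+0.986) + (+0.372) = -1.996 W/m²/K.
ΔT = −F/λ = −3.1/(-1.996) = 1.6 °C.

1.6 °C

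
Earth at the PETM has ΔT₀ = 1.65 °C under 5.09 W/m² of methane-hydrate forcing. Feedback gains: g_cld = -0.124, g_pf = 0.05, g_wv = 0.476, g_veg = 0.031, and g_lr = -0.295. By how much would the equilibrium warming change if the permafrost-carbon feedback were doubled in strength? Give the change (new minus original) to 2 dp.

0.12 °C

Original: g = 0.138, ΔT = 1.65/(1−0.138) = 1.9142 °C.
With doubled permafrost-carbon: g' = 0.188, ΔT' = 1.65/(1−0.188) = 2.0320 °C.
Change = 2.0320 − 1.9142 = 0.12 °C.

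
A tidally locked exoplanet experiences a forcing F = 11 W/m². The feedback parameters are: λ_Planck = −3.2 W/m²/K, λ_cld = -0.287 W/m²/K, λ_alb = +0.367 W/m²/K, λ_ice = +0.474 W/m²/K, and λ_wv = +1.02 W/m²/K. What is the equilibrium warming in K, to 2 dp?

Net feedback parameter λ = (−3.2) + (-0.287) + (+0.367) + (+0.474) + (+1.02) = -1.626 W/m²/K.
ΔT = −F/λ = −11/(-1.626) = 6.77 K.

6.77 K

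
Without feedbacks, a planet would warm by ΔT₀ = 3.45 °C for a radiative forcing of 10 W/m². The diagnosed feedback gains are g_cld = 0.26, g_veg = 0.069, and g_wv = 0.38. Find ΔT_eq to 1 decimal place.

Total gain g = 0.26 + 0.069 + 0.38 = 0.709.
Amplification A = 1/(1 − 0.709) = 3.436.
ΔT = 3.45 × 3.436 = 11.9 °C.

11.9 °C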